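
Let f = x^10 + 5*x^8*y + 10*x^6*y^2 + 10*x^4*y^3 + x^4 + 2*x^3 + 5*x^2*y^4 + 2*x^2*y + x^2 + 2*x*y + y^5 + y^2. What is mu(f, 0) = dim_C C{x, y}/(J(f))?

4

The Hessian of f at 0 is [[2, 2], [2, 2]] with rank 1, so corank 1. A Groebner basis of the Jacobian ideal J(f) in C{x,y} is {x/2 + y^3 + y^2/2 + y/2, x^2 + x + y, x*y - x/2 + y^2/2 - y/2}; counting standard monomials gives mu = 4. Corank 1: A-series; mu = 4 gives A_4.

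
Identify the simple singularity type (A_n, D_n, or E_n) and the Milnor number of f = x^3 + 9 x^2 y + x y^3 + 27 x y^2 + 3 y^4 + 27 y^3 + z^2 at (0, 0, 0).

Type E_{7}, Milnor number mu = 7.

The Hessian of f at 0 has rank 1. Corank 2; j^3 = (x + 3*y)^3 is a perfect cube, so E-series; the 4-jet and mu = 7 give E_7.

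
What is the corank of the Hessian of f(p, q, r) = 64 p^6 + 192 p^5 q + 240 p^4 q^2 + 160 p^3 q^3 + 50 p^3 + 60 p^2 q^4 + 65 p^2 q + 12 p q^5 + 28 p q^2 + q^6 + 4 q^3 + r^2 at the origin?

Hessian at 0 has rank 1.

2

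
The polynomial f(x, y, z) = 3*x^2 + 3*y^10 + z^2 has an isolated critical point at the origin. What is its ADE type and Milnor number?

Type A_{9}, Milnor number mu = 9.

The Hessian of f at 0 is [[6, 0, 0], [0, 0, 0], [0, 0, 2]] with rank 2, so corank 1. A Groebner basis of the Jacobian ideal J(f) in C{x,y,z} is {y^9, x, z}; counting standard monomials gives mu = 9. Corank 1: A-series; mu = 9 gives A_9.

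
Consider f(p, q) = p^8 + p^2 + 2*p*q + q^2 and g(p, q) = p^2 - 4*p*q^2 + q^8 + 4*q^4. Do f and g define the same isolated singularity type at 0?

The Hessian of f at 0 is [[2, 2], [2, 2]] with rank 1, so corank 1. A Groebner basis of the Jacobian ideal J(f) in C{p,q} is {q^7, p + q}; counting standard monomials gives mu = 7. Corank 1: A-series; mu = 7 gives A_7. The Hessian of g at 0 is [[2, 0], [0, 0]] with rank 1, so corank 1. A Groebner basis of the Jacobian ideal J(g) in C{p,q} is {p^4, p^3*q, -p/2 + q^2}; counting standard monomials gives mu = 7. Corank 1: A-series; mu = 7 gives A_7. Both have type A_7, hence right-equivalent.

Yes.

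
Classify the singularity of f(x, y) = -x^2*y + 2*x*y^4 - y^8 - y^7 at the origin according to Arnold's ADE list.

The Hessian of f at 0 has rank 0. Corank 2; j^3 = -x^2*y has shape L^2 M (L != M), so D-series; mu = 9 gives D_9.

D_{9}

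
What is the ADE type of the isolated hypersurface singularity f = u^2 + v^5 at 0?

A4

The Hessian of f at 0 has rank 1. Corank 1: A-series; mu = 4 gives A_4.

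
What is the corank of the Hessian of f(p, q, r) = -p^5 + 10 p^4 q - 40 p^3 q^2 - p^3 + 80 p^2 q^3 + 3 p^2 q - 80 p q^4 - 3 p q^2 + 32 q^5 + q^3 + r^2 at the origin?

2

Hessian at 0 has rank 1.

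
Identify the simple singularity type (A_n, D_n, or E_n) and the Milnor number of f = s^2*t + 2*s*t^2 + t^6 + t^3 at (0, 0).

Type D7, Milnor number mu = 7.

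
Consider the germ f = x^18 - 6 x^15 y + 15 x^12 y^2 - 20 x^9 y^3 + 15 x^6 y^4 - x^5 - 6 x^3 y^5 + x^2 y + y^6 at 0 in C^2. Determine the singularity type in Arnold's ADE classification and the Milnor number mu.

Type D_{7}, Milnor number mu = 7.

The Hessian of f at 0 has rank 0. Corank 2; j^3 = x^2*y has shape L^2 M (L != M), so D-series; mu = 7 gives D_7.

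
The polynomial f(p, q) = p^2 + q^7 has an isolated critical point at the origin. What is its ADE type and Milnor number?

The Hessian of f at 0 has rank 1. Corank 1: A-series; mu = 6 gives A_6.

Type A6, Milnor number mu = 6.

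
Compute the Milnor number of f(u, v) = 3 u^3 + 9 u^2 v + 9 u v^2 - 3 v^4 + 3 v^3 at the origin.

6

The Hessian of f at 0 has rank 0. Corank 2; j^3 = 3*(u + v)^3 is a perfect cube, so E-series; the 4-jet and mu = 6 give E_6.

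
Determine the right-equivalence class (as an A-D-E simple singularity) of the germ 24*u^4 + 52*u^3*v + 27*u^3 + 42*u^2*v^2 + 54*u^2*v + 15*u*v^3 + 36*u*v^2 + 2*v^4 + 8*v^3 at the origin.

The Hessian of f at 0 has rank 0. Corank 2; j^3 = (3*u + 2*v)^3 is a perfect cube, so E-series; the 4-jet and mu = 7 give E_7.

E_{7}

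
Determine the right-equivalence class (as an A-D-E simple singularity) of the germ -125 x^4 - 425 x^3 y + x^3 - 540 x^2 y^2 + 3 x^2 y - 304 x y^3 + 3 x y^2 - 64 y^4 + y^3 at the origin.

E_7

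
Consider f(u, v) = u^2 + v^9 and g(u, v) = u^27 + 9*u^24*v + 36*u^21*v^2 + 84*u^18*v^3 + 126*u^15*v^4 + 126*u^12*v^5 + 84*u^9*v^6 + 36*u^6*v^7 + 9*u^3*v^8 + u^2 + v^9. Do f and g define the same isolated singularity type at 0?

Yes.

The Hessian of f at 0 is [[2, 0], [0, 0]] with rank 1, so corank 1. A Groebner basis of the Jacobian ideal J(f) in C{u,v} is {v^8, u}; counting standard monomials gives mu = 8. Corank 1: A-series; mu = 8 gives A_8. The Hessian of g at 0 is [[2, 0], [0, 0]] with rank 1, so corank 1. A Groebner basis of the Jacobian ideal J(g) in C{u,v} is {v^8, u}; counting standard monomials gives mu = 8. Corank 1: A-series; mu = 8 gives A_8. Both have type A_8, hence right-equivalent.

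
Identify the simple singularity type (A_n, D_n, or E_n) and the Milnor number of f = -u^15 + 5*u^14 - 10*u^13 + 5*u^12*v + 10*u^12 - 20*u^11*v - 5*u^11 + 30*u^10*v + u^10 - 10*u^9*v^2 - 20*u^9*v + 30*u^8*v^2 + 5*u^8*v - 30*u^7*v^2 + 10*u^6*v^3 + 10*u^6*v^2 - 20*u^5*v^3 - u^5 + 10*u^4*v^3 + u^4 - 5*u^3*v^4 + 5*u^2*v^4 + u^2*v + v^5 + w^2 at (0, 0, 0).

Type D_{6}, Milnor number mu = 6.

The Hessian of f at 0 is [[0, 0, 0], [0, 0, 0], [0, 0, 2]] with rank 1, so corank 2. A Groebner basis of the Jacobian ideal J(f) in C{u,v,w} is {u^2/5 + v^4, u^3, u*v, w}; counting standard monomials gives mu = 6. Corank 2; j^3 = u^2*v has shape L^2 M (L != M), so D-series; mu = 6 gives D_6.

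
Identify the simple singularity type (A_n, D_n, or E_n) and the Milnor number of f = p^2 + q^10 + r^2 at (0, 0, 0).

Type A9, Milnor number mu = 9.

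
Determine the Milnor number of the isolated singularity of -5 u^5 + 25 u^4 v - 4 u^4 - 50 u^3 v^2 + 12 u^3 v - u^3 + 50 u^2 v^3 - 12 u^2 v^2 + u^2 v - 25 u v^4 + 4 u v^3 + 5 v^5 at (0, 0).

The Hessian of f at 0 has rank 0. Corank 2; j^3 = -u^2*(u - v) has shape L^2 M (L != M), so D-series; mu = 6 gives D_6.

6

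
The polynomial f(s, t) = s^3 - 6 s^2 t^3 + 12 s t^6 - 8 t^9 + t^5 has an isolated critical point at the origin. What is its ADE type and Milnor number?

Type E8, Milnor number mu = 8.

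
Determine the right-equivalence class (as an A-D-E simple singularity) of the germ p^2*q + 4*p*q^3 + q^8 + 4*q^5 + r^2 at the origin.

D_{9}

The Hessian of f at 0 is [[0, 0, 0], [0, 0, 0], [0, 0, 2]] with rank 1, so corank 2. A Groebner basis of the Jacobian ideal J(f) in C{p,q,r} is {p^4, p^3*q - p^2 - 2*p*q^2, p^3/2 + p^2*q^2, p*q/2 + q^3, r}; counting standard monomials gives mu = 9. Corank 2; j^3 = p^2*q has shape L^2 M (L != M), so D-series; mu = 9 gives D_9.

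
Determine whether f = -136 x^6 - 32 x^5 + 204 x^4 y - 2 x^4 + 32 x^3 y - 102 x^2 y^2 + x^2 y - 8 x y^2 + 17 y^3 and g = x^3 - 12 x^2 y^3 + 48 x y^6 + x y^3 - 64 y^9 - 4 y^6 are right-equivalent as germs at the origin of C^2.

No.

The Hessian of f at 0 has rank 0. Corank 2; j^3 = y*(x^2 - 8*x*y + 17*y^2) splits into three distinct lines over C (the quadratic factor has nonzero discriminant), so D_4. The Hessian of g at 0 has rank 0. Corank 2; j^3 = x^3 is a perfect cube, so E-series; the 4-jet and mu = 7 give E_7. f is D_4 but g is E_7, hence not right-equivalent.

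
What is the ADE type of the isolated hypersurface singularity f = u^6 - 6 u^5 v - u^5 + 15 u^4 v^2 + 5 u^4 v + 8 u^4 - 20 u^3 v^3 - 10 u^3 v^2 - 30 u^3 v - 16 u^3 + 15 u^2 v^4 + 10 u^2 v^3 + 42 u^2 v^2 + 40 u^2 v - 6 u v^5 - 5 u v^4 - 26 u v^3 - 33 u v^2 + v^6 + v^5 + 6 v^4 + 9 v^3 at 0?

The Hessian of f at 0 is [[0, 0], [0, 0]] with rank 0, so corank 2. A Groebner basis of the Jacobian ideal J(f) in C{u,v} is {-77824*u^2/75 + 145408*u*v/75 + v^4 - 448*v^3/75 - 4352*v^2/5, u^3 - 804*u^2/25 + 1443*u*v/25 - 57*v^3/100 - 126*v^2/5, u^2*v - 2176*u^2/75 + 3892*u*v/75 - 52*v^3/75 - 113*v^2/5, -1472*u^2/75 + u*v^2 + 2624*u*v/75 - 251*v^3/300 - 76*v^2/5}; counting standard monomials gives mu = 7. Corank 2; j^3 = -(u - v)*(4*u - 3*v)^2 has shape L^2 M (L != M), so D-series; mu = 7 gives D_7.

D7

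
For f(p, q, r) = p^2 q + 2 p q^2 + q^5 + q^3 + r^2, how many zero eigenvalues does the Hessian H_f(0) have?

2

The Hessian at 0 is [[0, 0, 0], [0, 0, 0], [0, 0, 2]] of rank 1; hence corank 2.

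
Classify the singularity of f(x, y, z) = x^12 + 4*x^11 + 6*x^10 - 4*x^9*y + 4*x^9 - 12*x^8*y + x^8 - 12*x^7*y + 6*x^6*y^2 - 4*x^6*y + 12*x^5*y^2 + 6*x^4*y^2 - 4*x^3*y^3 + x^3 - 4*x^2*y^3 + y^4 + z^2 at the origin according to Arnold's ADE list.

The Hessian of f at 0 has rank 1. Corank 2; j^3 = x^3 is a perfect cube, so E-series; the 4-jet and mu = 6 give E_6.

E_6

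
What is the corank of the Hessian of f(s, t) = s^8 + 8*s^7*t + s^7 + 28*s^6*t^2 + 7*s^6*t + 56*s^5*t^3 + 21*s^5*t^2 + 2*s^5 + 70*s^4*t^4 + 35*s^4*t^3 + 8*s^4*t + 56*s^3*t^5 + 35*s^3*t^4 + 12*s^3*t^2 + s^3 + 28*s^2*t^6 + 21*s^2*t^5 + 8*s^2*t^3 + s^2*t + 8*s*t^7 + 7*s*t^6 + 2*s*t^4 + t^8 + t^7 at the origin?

2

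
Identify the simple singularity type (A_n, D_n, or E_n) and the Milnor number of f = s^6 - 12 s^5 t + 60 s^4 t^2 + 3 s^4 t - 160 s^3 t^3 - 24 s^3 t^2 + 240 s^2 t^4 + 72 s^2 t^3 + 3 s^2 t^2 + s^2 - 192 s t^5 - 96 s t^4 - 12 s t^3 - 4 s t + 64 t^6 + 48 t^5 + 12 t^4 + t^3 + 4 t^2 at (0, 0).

Type A2, Milnor number mu = 2.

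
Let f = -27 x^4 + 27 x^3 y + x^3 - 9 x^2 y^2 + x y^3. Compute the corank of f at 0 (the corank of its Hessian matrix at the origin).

2

Hessian at 0 has rank 0.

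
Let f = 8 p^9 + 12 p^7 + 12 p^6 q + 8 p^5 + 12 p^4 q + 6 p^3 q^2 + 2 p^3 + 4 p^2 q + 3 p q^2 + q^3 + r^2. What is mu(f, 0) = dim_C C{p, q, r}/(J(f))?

4

The Hessian of f at 0 has rank 1. Corank 2; j^3 = (p + q)*(2*p^2 + 2*p*q + q^2) splits into three distinct lines over C (the quadratic factor has nonzero discriminant), so D_4.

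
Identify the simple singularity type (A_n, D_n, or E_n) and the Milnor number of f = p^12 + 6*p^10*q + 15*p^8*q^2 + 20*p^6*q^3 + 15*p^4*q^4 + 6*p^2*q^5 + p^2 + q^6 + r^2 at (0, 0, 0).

The Hessian of f at 0 is [[2, 0, 0], [0, 0, 0], [0, 0, 2]] with rank 2, so corank 1. A Groebner basis of the Jacobian ideal J(f) in C{p,q,r} is {q^5, p, r}; counting standard monomials gives mu = 5. Corank 1: A-series; mu = 5 gives A_5.

Type A_5, Milnor number mu = 5.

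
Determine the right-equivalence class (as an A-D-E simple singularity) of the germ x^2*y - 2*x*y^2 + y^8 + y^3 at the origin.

D9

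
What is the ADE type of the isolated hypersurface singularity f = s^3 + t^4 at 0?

E_6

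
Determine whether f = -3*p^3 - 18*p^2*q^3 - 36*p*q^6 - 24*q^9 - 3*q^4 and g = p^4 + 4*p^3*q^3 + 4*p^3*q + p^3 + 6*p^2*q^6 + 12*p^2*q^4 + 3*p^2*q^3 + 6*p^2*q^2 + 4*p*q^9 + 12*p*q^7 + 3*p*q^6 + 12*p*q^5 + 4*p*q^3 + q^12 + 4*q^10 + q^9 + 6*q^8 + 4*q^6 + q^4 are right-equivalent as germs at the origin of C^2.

The Hessian of f at 0 is [[0, 0], [0, 0]] with rank 0, so corank 2. A Groebner basis of the Jacobian ideal J(f) in C{p,q} is {q^3, p^2}; counting standard monomials gives mu = 6. Corank 2; j^3 = -3*p^3 is a perfect cube, so E-series; the 4-jet and mu = 6 give E_6. The Hessian of g at 0 is [[0, 0], [0, 0]] with rank 0, so corank 2. A Groebner basis of the Jacobian ideal J(g) in C{p,q} is {q^4, p*q^2 + q^3/3, p^2}; counting standard monomials gives mu = 6. Corank 2; j^3 = p^3 is a perfect cube, so E-series; the 4-jet and mu = 6 give E_6. Both have type E_6, hence right-equivalent.

Yes.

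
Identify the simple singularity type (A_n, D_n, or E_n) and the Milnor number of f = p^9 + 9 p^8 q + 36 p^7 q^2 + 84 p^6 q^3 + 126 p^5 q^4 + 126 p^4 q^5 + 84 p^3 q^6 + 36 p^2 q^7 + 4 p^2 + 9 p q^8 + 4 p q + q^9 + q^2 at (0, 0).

Type A8, Milnor number mu = 8.

The Hessian of f at 0 has rank 1. Corank 1: A-series; mu = 8 gives A_8.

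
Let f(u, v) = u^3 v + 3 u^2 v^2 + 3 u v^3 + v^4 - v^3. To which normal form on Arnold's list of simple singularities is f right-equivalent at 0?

The Hessian of f at 0 has rank 0. Corank 2; j^3 = -v^3 is a perfect cube, so E-series; the 4-jet and mu = 7 give E_7.

E7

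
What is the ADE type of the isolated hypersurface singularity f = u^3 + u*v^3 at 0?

E7

The Hessian of f at 0 has rank 0. Corank 2; j^3 = u^3 is a perfect cube, so E-series; the 4-jet and mu = 7 give E_7.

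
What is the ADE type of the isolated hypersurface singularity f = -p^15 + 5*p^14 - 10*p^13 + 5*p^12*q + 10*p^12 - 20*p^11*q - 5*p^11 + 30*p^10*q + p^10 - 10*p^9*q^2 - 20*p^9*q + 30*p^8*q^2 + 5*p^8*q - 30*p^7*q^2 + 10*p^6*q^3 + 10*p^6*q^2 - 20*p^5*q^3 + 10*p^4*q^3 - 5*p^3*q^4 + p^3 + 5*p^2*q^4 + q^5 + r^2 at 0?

E_{8}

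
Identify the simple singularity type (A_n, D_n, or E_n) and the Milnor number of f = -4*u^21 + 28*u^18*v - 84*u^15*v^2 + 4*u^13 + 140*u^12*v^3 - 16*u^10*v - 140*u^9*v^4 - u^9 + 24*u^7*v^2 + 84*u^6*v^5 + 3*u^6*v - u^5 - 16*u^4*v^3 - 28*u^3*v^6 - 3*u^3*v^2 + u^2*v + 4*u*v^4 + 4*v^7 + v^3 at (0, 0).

The Hessian of f at 0 is [[0, 0], [0, 0]] with rank 0, so corank 2. A Groebner basis of the Jacobian ideal J(f) in C{u,v} is {v^3, u^2 + 3*v^2, u*v}; counting standard monomials gives mu = 4. Corank 2; j^3 = v*(u^2 + v^2) splits into three distinct lines over C (the quadratic factor has nonzero discriminant), so D_4.

Type D4, Milnor number mu = 4.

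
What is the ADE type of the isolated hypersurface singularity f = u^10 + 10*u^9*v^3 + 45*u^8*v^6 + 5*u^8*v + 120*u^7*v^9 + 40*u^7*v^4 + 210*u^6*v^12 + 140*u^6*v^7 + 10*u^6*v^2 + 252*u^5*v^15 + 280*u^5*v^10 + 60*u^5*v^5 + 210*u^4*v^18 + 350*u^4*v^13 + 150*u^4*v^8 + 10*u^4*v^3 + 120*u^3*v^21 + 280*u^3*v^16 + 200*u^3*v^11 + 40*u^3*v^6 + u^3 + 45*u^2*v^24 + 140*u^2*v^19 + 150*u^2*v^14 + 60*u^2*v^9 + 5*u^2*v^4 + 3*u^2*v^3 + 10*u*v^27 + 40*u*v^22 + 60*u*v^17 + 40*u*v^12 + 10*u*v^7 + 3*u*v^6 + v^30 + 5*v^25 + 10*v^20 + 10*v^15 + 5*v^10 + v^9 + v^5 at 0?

E_{8}

The Hessian of f at 0 is [[0, 0], [0, 0]] with rank 0, so corank 2. A Groebner basis of the Jacobian ideal J(f) in C{u,v} is {u^2/2 + u*v^3, v^4, u^3, u^2*v}; counting standard monomials gives mu = 8. Corank 2; j^3 = u^3 is a perfect cube, so E-series; the 5-jet and mu = 8 give E_8.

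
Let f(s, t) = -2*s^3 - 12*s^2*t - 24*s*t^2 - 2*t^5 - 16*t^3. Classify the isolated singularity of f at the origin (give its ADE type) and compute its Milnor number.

Type E_{8}, Milnor number mu = 8.

The Hessian of f at 0 has rank 0. Corank 2; j^3 = -2*(s + 2*t)^3 is a perfect cube, so E-series; the 5-jet and mu = 8 give E_8.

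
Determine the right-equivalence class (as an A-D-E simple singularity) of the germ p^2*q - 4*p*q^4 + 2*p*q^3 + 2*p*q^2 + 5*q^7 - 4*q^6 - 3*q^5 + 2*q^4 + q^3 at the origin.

D_8

The Hessian of f at 0 has rank 0. Corank 2; j^3 = q*(p + q)^2 has shape L^2 M (L != M), so D-series; mu = 8 gives D_8.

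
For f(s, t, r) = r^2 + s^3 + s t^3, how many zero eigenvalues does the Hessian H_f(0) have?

Hessian at 0 has rank 1.

2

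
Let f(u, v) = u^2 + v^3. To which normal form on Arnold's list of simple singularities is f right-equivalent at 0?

The Hessian of f at 0 has rank 1. Corank 1: A-series; mu = 2 gives A_2.

A_2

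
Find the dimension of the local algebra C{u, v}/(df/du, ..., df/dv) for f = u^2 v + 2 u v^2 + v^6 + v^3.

7

The Hessian of f at 0 has rank 0. Corank 2; j^3 = v*(u + v)^2 has shape L^2 M (L != M), so D-series; mu = 7 gives D_7.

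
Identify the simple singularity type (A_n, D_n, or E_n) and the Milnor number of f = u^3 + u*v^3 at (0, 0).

Type E_{7}, Milnor number mu = 7.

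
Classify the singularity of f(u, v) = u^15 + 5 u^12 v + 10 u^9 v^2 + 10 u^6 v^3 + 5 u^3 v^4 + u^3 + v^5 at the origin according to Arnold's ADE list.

The Hessian of f at 0 is [[0, 0], [0, 0]] with rank 0, so corank 2. A Groebner basis of the Jacobian ideal J(f) in C{u,v} is {v^4, u^2}; counting standard monomials gives mu = 8. Corank 2; j^3 = u^3 is a perfect cube, so E-series; the 5-jet and mu = 8 give E_8.

E_8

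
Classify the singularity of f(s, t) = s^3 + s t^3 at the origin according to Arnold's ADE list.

E7

The Hessian of f at 0 has rank 0. Corank 2; j^3 = s^3 is a perfect cube, so E-series; the 4-jet and mu = 7 give E_7.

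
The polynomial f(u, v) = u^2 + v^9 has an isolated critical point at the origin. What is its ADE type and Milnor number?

Type A8, Milnor number mu = 8.

The Hessian of f at 0 is [[2, 0], [0, 0]] with rank 1, so corank 1. A Groebner basis of the Jacobian ideal J(f) in C{u,v} is {v^8, u}; counting standard monomials gives mu = 8. Corank 1: A-series; mu = 8 gives A_8.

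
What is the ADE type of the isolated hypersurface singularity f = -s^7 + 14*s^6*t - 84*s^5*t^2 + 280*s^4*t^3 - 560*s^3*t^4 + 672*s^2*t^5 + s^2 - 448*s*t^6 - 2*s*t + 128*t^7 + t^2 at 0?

A_6

The Hessian of f at 0 has rank 1. Corank 1: A-series; mu = 6 gives A_6.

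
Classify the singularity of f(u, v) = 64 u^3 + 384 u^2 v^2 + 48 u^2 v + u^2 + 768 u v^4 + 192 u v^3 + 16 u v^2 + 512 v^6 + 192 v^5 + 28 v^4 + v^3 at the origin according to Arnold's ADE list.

A_2

The Hessian of f at 0 has rank 1. Corank 1: A-series; mu = 2 gives A_2.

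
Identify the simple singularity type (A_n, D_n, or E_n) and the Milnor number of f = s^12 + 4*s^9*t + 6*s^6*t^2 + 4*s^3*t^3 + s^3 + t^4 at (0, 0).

Type E_6, Milnor number mu = 6.

The Hessian of f at 0 has rank 0. Corank 2; j^3 = s^3 is a perfect cube, so E-series; the 4-jet and mu = 6 give E_6.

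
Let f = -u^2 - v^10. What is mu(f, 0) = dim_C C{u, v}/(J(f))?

9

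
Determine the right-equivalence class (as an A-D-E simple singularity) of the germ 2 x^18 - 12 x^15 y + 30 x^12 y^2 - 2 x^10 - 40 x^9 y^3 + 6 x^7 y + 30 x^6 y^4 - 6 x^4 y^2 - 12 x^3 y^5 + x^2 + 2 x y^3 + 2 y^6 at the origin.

The Hessian of f at 0 has rank 1. Corank 1: A-series; mu = 5 gives A_5.

A_{5}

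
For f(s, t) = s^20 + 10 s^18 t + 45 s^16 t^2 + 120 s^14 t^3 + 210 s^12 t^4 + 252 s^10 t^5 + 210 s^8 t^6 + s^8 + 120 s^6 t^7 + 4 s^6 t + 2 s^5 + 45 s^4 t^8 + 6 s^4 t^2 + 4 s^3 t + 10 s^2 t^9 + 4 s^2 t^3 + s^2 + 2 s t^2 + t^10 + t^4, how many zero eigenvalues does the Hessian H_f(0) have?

1

Hessian at 0 has rank 1.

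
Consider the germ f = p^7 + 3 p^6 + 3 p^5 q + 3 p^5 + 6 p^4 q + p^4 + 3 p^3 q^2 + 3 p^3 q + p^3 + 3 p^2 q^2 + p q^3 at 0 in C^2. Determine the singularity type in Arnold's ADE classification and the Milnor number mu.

Type E_7, Milnor number mu = 7.

The Hessian of f at 0 has rank 0. Corank 2; j^3 = p^3 is a perfect cube, so E-series; the 4-jet and mu = 7 give E_7.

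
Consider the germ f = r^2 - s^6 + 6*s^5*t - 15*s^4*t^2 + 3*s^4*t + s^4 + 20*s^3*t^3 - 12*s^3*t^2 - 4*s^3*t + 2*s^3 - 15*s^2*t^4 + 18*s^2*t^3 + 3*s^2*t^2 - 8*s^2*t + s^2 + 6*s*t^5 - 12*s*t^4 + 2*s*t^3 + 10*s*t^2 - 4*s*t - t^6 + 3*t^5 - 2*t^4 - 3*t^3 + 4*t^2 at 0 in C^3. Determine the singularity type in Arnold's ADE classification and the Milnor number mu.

The Hessian of f at 0 has rank 2. Corank 1: A-series; mu = 2 gives A_2.

Type A2, Milnor number mu = 2.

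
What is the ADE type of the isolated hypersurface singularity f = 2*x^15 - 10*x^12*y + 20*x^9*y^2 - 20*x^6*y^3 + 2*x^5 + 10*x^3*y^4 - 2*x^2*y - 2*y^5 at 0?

D6

The Hessian of f at 0 is [[0, 0], [0, 0]] with rank 0, so corank 2. A Groebner basis of the Jacobian ideal J(f) in C{x,y} is {x^2/5 + y^4, x^3, x*y}; counting standard monomials gives mu = 6. Corank 2; j^3 = -2*x^2*y has shape L^2 M (L != M), so D-series; mu = 6 gives D_6.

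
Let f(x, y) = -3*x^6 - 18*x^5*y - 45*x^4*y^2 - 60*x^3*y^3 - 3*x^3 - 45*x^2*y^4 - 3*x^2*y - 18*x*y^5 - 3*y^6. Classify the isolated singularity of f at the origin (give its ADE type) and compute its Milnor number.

Type D_7, Milnor number mu = 7.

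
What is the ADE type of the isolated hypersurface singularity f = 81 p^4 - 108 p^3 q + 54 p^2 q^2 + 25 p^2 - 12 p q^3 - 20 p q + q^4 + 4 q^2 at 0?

The Hessian of f at 0 has rank 1. Corank 1: A-series; mu = 3 gives A_3.

A3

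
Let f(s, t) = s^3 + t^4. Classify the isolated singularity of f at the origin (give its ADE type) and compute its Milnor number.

Type E_6, Milnor number mu = 6.

The Hessian of f at 0 has rank 0. Corank 2; j^3 = s^3 is a perfect cube, so E-series; the 4-jet and mu = 6 give E_6.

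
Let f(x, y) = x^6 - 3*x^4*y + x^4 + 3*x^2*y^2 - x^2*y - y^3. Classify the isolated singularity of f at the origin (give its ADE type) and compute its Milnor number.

The Hessian of f at 0 has rank 0. Corank 2; j^3 = -y*(x^2 + y^2) splits into three distinct lines over C (the quadratic factor has nonzero discriminant), so D_4.

Type D_4, Milnor number mu = 4.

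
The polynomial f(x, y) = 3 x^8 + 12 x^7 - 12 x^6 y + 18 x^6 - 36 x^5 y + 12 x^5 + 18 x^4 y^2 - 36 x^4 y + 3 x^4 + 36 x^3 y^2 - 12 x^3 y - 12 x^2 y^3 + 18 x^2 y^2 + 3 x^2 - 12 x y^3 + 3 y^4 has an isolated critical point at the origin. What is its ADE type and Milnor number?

The Hessian of f at 0 is [[6, 0], [0, 0]] with rank 1, so corank 1. A Groebner basis of the Jacobian ideal J(f) in C{x,y} is {y^3, x}; counting standard monomials gives mu = 3. Corank 1: A-series; mu = 3 gives A_3.

Type A_3, Milnor number mu = 3.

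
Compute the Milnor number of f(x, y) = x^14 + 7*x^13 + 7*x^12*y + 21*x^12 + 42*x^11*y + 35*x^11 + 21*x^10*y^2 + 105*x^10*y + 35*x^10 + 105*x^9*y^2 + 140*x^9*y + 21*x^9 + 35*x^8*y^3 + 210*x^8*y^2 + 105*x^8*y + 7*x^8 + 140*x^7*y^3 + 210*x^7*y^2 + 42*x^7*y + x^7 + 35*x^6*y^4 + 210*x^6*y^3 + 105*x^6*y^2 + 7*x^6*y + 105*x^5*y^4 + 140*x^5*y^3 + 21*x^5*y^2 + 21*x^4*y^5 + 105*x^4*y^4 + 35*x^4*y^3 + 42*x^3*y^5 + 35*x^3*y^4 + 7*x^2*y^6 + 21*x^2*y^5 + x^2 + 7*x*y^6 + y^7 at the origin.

The Hessian of f at 0 has rank 1. Corank 1: A-series; mu = 6 gives A_6.

6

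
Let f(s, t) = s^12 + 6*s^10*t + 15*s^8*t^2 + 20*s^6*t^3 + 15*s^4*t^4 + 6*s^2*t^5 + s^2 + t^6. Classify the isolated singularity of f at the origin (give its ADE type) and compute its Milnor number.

Type A_{5}, Milnor number mu = 5.

The Hessian of f at 0 is [[2, 0], [0, 0]] with rank 1, so corank 1. A Groebner basis of the Jacobian ideal J(f) in C{s,t} is {t^5, s}; counting standard monomials gives mu = 5. Corank 1: A-series; mu = 5 gives A_5.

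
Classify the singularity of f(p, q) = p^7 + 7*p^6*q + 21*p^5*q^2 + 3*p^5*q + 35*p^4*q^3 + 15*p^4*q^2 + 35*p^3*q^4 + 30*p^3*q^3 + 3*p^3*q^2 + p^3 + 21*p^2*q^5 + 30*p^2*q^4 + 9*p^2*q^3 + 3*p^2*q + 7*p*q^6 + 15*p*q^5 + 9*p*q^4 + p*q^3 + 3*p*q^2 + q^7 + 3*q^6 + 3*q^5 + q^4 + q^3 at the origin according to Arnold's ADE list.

E_{7}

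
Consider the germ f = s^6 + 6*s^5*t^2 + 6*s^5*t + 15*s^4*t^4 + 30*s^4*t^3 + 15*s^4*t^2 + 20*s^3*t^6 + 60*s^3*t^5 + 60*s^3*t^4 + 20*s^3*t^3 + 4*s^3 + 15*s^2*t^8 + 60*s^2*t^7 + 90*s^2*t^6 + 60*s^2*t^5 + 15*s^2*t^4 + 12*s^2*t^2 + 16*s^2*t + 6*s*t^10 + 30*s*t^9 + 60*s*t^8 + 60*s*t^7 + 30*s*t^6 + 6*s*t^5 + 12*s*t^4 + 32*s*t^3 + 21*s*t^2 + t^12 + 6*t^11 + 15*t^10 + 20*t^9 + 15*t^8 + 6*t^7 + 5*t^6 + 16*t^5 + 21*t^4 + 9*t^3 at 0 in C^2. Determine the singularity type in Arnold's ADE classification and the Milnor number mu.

Type D_{7}, Milnor number mu = 7.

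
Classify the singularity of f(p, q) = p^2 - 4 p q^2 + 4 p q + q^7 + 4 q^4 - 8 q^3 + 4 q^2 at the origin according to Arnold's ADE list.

The Hessian of f at 0 is [[2, 4], [4, 8]] with rank 1, so corank 1. A Groebner basis of the Jacobian ideal J(f) in C{p,q} is {p^3 + 6*p^2*q + 6*p^2 + 16*p*q + 4*p + 8*q, -p/2 + q^2 - q}; counting standard monomials gives mu = 6. Corank 1: A-series; mu = 6 gives A_6.

A6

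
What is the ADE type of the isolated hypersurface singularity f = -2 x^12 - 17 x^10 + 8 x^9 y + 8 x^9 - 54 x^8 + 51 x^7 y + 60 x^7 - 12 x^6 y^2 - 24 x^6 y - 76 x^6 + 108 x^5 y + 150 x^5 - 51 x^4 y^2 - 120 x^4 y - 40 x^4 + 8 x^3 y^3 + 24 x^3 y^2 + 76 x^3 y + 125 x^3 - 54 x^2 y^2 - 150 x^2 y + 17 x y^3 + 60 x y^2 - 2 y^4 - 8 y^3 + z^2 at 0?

The Hessian of f at 0 is [[0, 0, 0], [0, 0, 0], [0, 0, 2]] with rank 1, so corank 2. A Groebner basis of the Jacobian ideal J(f) in C{x,y,z} is {1171875*x^2/4 - 234375*x*y + y^4 + 125*y^3/4 + 46875*y^2, x^3 - 675*x^2/2 + 270*x*y - y^3/10 - 54*y^2, x^2*y - 2125*x^2/4 + 425*x*y - 13*y^3/60 - 85*y^2, -625*x^2 + x*y^2 + 500*x*y - 7*y^3/15 - 100*y^2, z}; counting standard monomials gives mu = 7. Corank 2; j^3 = (5*x - 2*y)^3 is a perfect cube, so E-series; the 4-jet and mu = 7 give E_7.

E_{7}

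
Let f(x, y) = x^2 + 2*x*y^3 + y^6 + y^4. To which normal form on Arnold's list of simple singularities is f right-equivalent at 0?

A_{3}

The Hessian of f at 0 is [[2, 0], [0, 0]] with rank 1, so corank 1. A Groebner basis of the Jacobian ideal J(f) in C{x,y} is {y^3, x}; counting standard monomials gives mu = 3. Corank 1: A-series; mu = 3 gives A_3.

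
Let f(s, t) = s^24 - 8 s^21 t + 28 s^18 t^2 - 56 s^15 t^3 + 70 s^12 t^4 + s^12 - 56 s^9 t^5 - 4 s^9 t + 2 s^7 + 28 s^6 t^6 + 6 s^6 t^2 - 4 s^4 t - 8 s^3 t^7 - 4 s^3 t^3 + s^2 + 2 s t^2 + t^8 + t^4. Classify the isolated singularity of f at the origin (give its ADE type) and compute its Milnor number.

Type A7, Milnor number mu = 7.

The Hessian of f at 0 has rank 1. Corank 1: A-series; mu = 7 gives A_7.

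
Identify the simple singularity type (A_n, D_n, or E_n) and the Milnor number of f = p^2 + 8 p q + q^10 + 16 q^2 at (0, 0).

The Hessian of f at 0 has rank 1. Corank 1: A-series; mu = 9 gives A_9.

Type A_{9}, Milnor number mu = 9.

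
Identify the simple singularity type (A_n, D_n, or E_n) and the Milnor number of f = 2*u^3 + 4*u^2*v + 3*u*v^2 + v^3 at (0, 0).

Type D4, Milnor number mu = 4.

The Hessian of f at 0 has rank 0. Corank 2; j^3 = (u + v)*(2*u^2 + 2*u*v + v^2) splits into three distinct lines over C (the quadratic factor has nonzero discriminant), so D_4.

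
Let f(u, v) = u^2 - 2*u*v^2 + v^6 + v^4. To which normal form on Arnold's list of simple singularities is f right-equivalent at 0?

A_5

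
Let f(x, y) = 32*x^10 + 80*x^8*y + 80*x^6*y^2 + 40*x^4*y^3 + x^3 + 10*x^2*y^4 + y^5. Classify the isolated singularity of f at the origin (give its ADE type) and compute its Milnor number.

Type E8, Milnor number mu = 8.

The Hessian of f at 0 has rank 0. Corank 2; j^3 = x^3 is a perfect cube, so E-series; the 5-jet and mu = 8 give E_8.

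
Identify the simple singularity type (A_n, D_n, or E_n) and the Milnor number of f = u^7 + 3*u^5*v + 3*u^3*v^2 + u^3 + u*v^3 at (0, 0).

The Hessian of f at 0 has rank 0. Corank 2; j^3 = u^3 is a perfect cube, so E-series; the 4-jet and mu = 7 give E_7.

Type E_{7}, Milnor number mu = 7.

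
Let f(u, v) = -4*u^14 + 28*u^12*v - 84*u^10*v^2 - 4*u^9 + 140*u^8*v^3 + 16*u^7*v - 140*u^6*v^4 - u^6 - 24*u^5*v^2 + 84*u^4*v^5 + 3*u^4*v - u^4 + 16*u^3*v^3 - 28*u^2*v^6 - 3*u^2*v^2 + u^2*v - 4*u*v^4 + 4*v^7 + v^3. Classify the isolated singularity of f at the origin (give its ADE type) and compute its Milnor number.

Type D_{4}, Milnor number mu = 4.

The Hessian of f at 0 has rank 0. Corank 2; j^3 = v*(u^2 + v^2) splits into three distinct lines over C (the quadratic factor has nonzero discriminant), so D_4.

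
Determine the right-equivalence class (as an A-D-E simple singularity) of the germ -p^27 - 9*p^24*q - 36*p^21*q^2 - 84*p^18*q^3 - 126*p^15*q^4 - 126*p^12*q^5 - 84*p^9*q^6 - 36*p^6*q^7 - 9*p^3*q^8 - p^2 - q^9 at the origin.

The Hessian of f at 0 has rank 1. Corank 1: A-series; mu = 8 gives A_8.

A8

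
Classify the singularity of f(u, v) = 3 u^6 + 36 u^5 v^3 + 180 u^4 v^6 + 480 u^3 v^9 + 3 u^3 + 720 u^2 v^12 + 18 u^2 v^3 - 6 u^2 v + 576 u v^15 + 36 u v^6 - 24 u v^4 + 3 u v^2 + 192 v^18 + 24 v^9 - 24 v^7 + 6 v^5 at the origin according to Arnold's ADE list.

The Hessian of f at 0 has rank 0. Corank 2; j^3 = 3*u*(u - v)^2 has shape L^2 M (L != M), so D-series; mu = 7 gives D_7.

D_{7}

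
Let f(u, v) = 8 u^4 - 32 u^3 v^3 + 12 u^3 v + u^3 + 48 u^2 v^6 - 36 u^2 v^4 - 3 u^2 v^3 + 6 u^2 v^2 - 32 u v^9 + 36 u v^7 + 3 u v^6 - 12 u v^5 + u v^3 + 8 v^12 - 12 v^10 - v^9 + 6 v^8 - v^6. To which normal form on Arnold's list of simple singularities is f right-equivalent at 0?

E7

The Hessian of f at 0 is [[0, 0], [0, 0]] with rank 0, so corank 2. A Groebner basis of the Jacobian ideal J(f) in C{u,v} is {3*u^2/4 + v^4 + v^3/4, u^3, u^2*v - u^2/4 - v^3/12, u^2 + u*v^2 + v^3/3}; counting standard monomials gives mu = 7. Corank 2; j^3 = u^3 is a perfect cube, so E-series; the 4-jet and mu = 7 give E_7.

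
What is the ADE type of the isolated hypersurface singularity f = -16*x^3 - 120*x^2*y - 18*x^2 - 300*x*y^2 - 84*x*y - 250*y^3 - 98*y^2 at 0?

A2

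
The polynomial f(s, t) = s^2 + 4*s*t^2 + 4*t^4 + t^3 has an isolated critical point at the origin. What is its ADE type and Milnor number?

The Hessian of f at 0 is [[2, 0], [0, 0]] with rank 1, so corank 1. A Groebner basis of the Jacobian ideal J(f) in C{s,t} is {t^2, s}; counting standard monomials gives mu = 2. Corank 1: A-series; mu = 2 gives A_2.

Type A2, Milnor number mu = 2.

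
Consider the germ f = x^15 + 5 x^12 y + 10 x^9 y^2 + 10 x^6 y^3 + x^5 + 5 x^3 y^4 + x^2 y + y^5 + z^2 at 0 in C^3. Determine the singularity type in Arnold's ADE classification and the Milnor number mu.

The Hessian of f at 0 has rank 1. Corank 2; j^3 = x^2*y has shape L^2 M (L != M), so D-series; mu = 6 gives D_6.

Type D6, Milnor number mu = 6.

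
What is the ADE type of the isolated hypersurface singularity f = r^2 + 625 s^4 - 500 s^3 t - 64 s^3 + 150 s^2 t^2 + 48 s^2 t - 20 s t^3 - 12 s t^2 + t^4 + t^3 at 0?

The Hessian of f at 0 has rank 1. Corank 2; j^3 = -(4*s - t)^3 is a perfect cube, so E-series; the 4-jet and mu = 6 give E_6.

E_{6}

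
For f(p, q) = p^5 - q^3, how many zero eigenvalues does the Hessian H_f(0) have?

Hessian at 0 has rank 0.

2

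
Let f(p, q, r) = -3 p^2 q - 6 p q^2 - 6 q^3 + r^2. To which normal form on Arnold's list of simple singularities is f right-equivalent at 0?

The Hessian of f at 0 is [[0, 0, 0], [0, 0, 0], [0, 0, 2]] with rank 1, so corank 2. A Groebner basis of the Jacobian ideal J(f) in C{p,q,r} is {q^3, p^2 + 2*q^2, p*q + q^2, r}; counting standard monomials gives mu = 4. Corank 2; j^3 = -3*q*(p^2 + 2*p*q + 2*q^2) splits into three distinct lines over C (the quadratic factor has nonzero discriminant), so D_4.

D_{4}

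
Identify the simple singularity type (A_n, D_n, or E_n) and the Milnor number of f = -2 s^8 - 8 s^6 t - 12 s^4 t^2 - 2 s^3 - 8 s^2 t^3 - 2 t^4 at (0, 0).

Type E6, Milnor number mu = 6.

The Hessian of f at 0 is [[0, 0], [0, 0]] with rank 0, so corank 2. A Groebner basis of the Jacobian ideal J(f) in C{s,t} is {t^3, s^2}; counting standard monomials gives mu = 6. Corank 2; j^3 = -2*s^3 is a perfect cube, so E-series; the 4-jet and mu = 6 give E_6.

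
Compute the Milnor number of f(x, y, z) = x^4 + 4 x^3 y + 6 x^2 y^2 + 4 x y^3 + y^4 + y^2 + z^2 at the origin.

3

The Hessian of f at 0 is [[0, 0, 0], [0, 2, 0], [0, 0, 2]] with rank 2, so corank 1. A Groebner basis of the Jacobian ideal J(f) in C{x,y,z} is {x^3, y, z}; counting standard monomials gives mu = 3. Corank 1: A-series; mu = 3 gives A_3.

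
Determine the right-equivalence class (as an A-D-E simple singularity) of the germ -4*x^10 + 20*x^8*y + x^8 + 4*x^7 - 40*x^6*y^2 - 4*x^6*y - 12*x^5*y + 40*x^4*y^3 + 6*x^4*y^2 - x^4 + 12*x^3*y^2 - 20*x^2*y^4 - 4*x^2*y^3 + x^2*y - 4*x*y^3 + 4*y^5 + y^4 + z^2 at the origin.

D_{5}

The Hessian of f at 0 has rank 1. Corank 2; j^3 = x^2*y has shape L^2 M (L != M), so D-series; mu = 5 gives D_5.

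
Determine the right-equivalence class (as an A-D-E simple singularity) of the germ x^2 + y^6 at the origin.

The Hessian of f at 0 has rank 1. Corank 1: A-series; mu = 5 gives A_5.

A_{5}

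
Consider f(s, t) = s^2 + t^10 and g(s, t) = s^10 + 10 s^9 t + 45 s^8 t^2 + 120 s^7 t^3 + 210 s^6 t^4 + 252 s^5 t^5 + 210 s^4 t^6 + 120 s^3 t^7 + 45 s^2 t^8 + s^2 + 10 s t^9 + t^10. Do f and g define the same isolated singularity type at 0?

Yes.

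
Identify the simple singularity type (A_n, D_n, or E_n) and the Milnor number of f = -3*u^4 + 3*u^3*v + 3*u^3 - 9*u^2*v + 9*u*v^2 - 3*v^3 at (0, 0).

The Hessian of f at 0 has rank 0. Corank 2; j^3 = 3*(u - v)^3 is a perfect cube, so E-series; the 4-jet and mu = 7 give E_7.

Type E_{7}, Milnor number mu = 7.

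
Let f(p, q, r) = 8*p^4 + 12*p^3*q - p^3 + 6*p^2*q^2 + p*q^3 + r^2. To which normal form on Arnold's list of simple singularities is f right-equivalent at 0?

E_7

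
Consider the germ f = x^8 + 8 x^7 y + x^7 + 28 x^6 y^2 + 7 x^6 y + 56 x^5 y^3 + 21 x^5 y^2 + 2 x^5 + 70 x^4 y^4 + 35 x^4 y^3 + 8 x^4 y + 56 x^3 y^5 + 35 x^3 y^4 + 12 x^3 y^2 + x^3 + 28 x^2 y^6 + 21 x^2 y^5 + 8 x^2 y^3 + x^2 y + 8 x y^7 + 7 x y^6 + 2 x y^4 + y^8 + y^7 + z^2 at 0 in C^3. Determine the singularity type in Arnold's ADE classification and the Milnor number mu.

The Hessian of f at 0 is [[0, 0, 0], [0, 0, 0], [0, 0, 2]] with rank 1, so corank 2. A Groebner basis of the Jacobian ideal J(f) in C{x,y,z} is {x^2*y^2, 8*x^2*y + x^2 + x*y^3, -32*x^2*y - 3*x^2 + x*y + y^4, x^3, z}; counting standard monomials gives mu = 9. Corank 2; j^3 = x^2*(x + y) has shape L^2 M (L != M), so D-series; mu = 9 gives D_9.

Type D9, Milnor number mu = 9.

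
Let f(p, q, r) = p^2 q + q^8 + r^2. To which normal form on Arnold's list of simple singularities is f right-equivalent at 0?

D_9

The Hessian of f at 0 is [[0, 0, 0], [0, 0, 0], [0, 0, 2]] with rank 1, so corank 2. A Groebner basis of the Jacobian ideal J(f) in C{p,q,r} is {p^2/8 + q^7, p^3, p*q, r}; counting standard monomials gives mu = 9. Corank 2; j^3 = p^2*q has shape L^2 M (L != M), so D-series; mu = 9 gives D_9.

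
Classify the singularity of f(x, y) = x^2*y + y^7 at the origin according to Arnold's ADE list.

D8

The Hessian of f at 0 is [[0, 0], [0, 0]] with rank 0, so corank 2. A Groebner basis of the Jacobian ideal J(f) in C{x,y} is {x^2/7 + y^6, x^3, x*y}; counting standard monomials gives mu = 8. Corank 2; j^3 = x^2*y has shape L^2 M (L != M), so D-series; mu = 8 gives D_8.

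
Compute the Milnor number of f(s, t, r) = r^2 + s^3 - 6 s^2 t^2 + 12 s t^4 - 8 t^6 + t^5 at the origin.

8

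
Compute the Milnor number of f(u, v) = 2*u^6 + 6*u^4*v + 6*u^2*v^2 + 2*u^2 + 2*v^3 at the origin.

2

The Hessian of f at 0 has rank 1. Corank 1: A-series; mu = 2 gives A_2.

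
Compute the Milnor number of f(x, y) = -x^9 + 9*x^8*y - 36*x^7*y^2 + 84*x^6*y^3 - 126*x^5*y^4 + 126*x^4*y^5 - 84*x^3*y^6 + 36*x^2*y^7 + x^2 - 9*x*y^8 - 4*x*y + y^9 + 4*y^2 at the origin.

The Hessian of f at 0 has rank 1. Corank 1: A-series; mu = 8 gives A_8.

8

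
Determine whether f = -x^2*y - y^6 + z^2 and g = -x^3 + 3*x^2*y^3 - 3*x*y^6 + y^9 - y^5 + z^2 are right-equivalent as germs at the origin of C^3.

No.

The Hessian of f at 0 has rank 1. Corank 2; j^3 = -x^2*y has shape L^2 M (L != M), so D-series; mu = 7 gives D_7. The Hessian of g at 0 has rank 1. Corank 2; j^3 = -x^3 is a perfect cube, so E-series; the 5-jet and mu = 8 give E_8. f is D_7 but g is E_8, hence not right-equivalent.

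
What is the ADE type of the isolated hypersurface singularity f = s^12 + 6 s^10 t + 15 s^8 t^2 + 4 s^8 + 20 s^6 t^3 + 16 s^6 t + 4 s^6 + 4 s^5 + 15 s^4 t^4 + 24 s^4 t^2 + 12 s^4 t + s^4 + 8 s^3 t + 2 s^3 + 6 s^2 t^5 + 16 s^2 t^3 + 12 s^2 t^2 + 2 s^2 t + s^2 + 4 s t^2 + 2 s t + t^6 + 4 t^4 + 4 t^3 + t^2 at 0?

The Hessian of f at 0 is [[2, 2], [2, 2]] with rank 1, so corank 1. A Groebner basis of the Jacobian ideal J(f) in C{s,t} is {s*t^2 - 5*s*t/13 + s/65 - 22*t^2/65 + t/65, 11*s*t/13 - 2*s/13 + t^3 + 5*t^2/13 - 2*t/13, s^2 + 8*s*t/13 + 27*s/65 + 56*t^2/65 + 27*t/65}; counting standard monomials gives mu = 5. Corank 1: A-series; mu = 5 gives A_5.

A5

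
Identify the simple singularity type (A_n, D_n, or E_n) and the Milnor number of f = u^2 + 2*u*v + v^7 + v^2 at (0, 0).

Type A_{6}, Milnor number mu = 6.

The Hessian of f at 0 has rank 1. Corank 1: A-series; mu = 6 gives A_6.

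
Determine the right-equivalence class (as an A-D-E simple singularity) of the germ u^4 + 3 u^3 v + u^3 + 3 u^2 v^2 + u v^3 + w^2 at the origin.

E_7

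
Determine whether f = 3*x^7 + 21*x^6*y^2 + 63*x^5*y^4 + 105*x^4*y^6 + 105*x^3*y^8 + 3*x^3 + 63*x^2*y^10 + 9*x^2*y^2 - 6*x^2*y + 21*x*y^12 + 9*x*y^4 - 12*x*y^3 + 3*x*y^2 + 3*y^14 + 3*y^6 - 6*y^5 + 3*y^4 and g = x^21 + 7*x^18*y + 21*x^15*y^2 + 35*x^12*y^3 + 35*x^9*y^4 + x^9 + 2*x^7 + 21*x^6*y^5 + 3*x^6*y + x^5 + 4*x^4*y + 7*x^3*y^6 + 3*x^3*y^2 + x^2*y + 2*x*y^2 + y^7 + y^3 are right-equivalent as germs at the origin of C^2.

The Hessian of f at 0 has rank 0. Corank 2; j^3 = 3*x*(x - y)^2 has shape L^2 M (L != M), so D-series; mu = 8 gives D_8. The Hessian of g at 0 has rank 0. Corank 2; j^3 = y*(x + y)^2 has shape L^2 M (L != M), so D-series; mu = 8 gives D_8. Both have type D_8, hence right-equivalent.

Yes.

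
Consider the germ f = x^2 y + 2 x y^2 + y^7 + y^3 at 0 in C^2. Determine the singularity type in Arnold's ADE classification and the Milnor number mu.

The Hessian of f at 0 has rank 0. Corank 2; j^3 = y*(x + y)^2 has shape L^2 M (L != M), so D-series; mu = 8 gives D_8.

Type D8, Milnor number mu = 8.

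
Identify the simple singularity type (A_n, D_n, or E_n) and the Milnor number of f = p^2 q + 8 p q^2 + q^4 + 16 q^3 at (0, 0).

Type D_{5}, Milnor number mu = 5.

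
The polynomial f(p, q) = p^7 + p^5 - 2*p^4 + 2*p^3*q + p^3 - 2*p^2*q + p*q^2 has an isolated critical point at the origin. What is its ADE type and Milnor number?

Type D8, Milnor number mu = 8.

The Hessian of f at 0 is [[0, 0], [0, 0]] with rank 0, so corank 2. A Groebner basis of the Jacobian ideal J(f) in C{p,q} is {2*p^2/5 + p*q^3 - 9*p*q^2/5 - 3*p*q/5 + 8*q^3/5 + q^2/5, 17*p^2/20 - 49*p*q^2/20 - 7*p*q/5 + q^4 + 43*q^3/20 + 11*q^2/20, p^3 - p^2 + p*q, p^2*q - 7*p^2/20 - 21*p*q^2/20 + 2*p*q/5 + 7*q^3/20 - q^2/20}; counting standard monomials gives mu = 8. Corank 2; j^3 = p*(p - q)^2 has shape L^2 M (L != M), so D-series; mu = 8 gives D_8.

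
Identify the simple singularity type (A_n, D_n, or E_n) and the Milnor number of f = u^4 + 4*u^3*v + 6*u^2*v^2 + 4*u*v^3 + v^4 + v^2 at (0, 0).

Type A_3, Milnor number mu = 3.

The Hessian of f at 0 has rank 1. Corank 1: A-series; mu = 3 gives A_3.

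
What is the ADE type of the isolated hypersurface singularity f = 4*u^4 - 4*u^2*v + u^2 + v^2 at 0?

A_{1}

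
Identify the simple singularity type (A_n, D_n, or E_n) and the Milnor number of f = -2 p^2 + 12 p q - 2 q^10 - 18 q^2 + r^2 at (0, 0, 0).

The Hessian of f at 0 has rank 2. Corank 1: A-series; mu = 9 gives A_9.

Type A_{9}, Milnor number mu = 9.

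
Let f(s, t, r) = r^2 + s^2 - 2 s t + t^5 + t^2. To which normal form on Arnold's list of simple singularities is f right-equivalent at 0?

A4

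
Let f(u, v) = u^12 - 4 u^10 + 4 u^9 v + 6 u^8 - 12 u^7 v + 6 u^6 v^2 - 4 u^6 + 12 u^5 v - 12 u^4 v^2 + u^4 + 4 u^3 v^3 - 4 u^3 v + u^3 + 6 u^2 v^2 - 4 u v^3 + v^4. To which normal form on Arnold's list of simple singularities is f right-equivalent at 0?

The Hessian of f at 0 is [[0, 0], [0, 0]] with rank 0, so corank 2. A Groebner basis of the Jacobian ideal J(f) in C{u,v} is {v^4, u*v^2 - v^3/3, u^2}; counting standard monomials gives mu = 6. Corank 2; j^3 = u^3 is a perfect cube, so E-series; the 4-jet and mu = 6 give E_6.

E_6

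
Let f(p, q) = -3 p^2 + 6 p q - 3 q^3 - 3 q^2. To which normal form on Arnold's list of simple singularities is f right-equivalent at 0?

A_{2}

The Hessian of f at 0 is [[-6, 6], [6, -6]] with rank 1, so corank 1. A Groebner basis of the Jacobian ideal J(f) in C{p,q} is {q^2, p - q}; counting standard monomials gives mu = 2. Corank 1: A-series; mu = 2 gives A_2.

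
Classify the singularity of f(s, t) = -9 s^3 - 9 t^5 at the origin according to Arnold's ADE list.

E8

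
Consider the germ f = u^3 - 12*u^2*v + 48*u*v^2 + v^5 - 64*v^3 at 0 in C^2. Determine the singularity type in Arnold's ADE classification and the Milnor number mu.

The Hessian of f at 0 is [[0, 0], [0, 0]] with rank 0, so corank 2. A Groebner basis of the Jacobian ideal J(f) in C{u,v} is {v^4, u^2 - 8*u*v + 16*v^2}; counting standard monomials gives mu = 8. Corank 2; j^3 = (u - 4*v)^3 is a perfect cube, so E-series; the 5-jet and mu = 8 give E_8.

Type E_{8}, Milnor number mu = 8.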